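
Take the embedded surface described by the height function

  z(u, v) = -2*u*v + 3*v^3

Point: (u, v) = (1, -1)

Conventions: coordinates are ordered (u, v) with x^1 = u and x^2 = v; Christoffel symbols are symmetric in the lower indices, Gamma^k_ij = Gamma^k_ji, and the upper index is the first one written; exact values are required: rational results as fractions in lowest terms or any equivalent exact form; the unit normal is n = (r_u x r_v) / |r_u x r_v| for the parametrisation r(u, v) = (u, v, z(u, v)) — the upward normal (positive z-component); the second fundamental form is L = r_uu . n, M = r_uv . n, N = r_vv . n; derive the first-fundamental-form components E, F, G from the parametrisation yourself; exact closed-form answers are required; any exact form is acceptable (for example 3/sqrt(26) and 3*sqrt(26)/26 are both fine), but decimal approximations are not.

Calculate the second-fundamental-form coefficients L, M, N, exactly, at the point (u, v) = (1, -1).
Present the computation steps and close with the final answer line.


z_u = 2, z_v = 7, z_uu = 0, z_uv = -2, z_vv = -18
E = 5, F = 14, G = 50; answer radicand W^2 = 54
unnormalised second-form numerators: l = 0, m = -2, n = -18; L = l/sqrt(54), and similarly M = m/sqrt(W^2), N = n/sqrt(W^2)

Answer: L = 0, M = -sqrt(6)/9, N = -sqrt(6)


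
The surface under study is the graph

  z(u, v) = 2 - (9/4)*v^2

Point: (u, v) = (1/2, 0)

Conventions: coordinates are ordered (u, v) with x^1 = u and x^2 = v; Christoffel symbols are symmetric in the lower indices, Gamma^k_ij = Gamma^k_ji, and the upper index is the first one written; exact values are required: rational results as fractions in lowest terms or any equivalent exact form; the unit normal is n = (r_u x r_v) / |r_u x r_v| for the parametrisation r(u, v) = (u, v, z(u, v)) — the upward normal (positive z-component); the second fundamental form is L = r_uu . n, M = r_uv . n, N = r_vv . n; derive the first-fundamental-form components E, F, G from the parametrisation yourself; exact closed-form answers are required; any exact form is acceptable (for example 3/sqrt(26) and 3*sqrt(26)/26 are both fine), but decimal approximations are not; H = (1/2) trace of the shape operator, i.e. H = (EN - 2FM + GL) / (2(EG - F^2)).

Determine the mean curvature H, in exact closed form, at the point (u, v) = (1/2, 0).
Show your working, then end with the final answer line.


z_u = 0, z_v = 0, z_uu = 0, z_uv = 0, z_vv = -9/2
E = 1, F = 0, G = 1; answer radicand W^2 = 1
unnormalised second-form numerators: l = 0, m = 0, n = -9/2; L = l/sqrt(1), and similarly M = m/sqrt(W^2), N = n/sqrt(W^2)
H = (E*n - 2*F*m + G*l) / (2*(EG - F^2)*sqrt(W^2)); E*n - 2*F*m + G*l = -9/2, EG - F^2 = 1, so H = (-9/4)/sqrt(1)

Answer: H = -9/4


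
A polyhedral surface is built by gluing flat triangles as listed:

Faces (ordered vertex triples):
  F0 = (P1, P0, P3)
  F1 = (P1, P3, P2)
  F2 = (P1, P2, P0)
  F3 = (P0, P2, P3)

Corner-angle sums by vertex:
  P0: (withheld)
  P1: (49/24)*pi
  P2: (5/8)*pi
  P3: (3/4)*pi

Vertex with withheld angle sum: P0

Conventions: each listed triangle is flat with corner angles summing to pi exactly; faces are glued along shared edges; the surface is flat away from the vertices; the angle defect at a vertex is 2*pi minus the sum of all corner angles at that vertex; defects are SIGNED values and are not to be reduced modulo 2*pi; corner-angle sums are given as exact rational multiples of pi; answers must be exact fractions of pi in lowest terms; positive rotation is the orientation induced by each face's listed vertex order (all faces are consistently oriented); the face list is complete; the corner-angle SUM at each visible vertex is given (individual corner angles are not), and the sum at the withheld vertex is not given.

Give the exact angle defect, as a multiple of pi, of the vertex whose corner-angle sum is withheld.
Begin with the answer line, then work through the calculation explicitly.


Answer: defect(P0) = (17/12)*pi

V = 4, E = 6, F = 4; chi = V - E + F = 2
Gauss-Bonnet: total defect = 2*pi*chi = 4*pi; visible defects sum to (31/12)*pi


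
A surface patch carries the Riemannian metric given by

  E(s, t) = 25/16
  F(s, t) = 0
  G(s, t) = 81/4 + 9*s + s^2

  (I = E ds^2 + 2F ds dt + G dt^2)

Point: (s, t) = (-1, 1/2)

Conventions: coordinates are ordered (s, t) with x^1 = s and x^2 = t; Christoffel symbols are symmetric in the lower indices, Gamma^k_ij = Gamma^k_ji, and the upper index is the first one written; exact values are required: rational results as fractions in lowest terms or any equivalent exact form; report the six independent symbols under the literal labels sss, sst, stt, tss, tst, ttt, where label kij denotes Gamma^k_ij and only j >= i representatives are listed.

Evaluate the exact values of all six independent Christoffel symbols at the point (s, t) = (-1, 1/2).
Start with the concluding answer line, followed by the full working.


Answer: Gamma_sss = 0, Gamma_sst = 0, Gamma_stt = -56/25, Gamma_tss = 0, Gamma_tst = 2/7, Gamma_ttt = 0

E = 25/16, F = 0, G = 49/4 at the point
E_s = 0, E_t = 0, F_s = 0, F_t = 0, G_s = 7, G_t = 0
EG - F^2 = 1225/64;  g^inv = (64/1225) * [[49/4, 0], [0, 25/16]]
first-kind symbols [ij,l] = (1/2)(d_i g_jl + d_j g_il - d_l g_ij): [ss,s] = E_s/2 = 0, [ss,t] = F_s - E_t/2 = 0, [st,s] = E_t/2 = 0, [st,t] = G_s/2 = 7/2, [tt,s] = F_t - G_s/2 = -7/2, [tt,t] = G_t/2 = 0
Gamma^s_ij = (G*[ij,s] - F*[ij,t])/(EG - F^2), Gamma^t_ij = (E*[ij,t] - F*[ij,s])/(EG - F^2)


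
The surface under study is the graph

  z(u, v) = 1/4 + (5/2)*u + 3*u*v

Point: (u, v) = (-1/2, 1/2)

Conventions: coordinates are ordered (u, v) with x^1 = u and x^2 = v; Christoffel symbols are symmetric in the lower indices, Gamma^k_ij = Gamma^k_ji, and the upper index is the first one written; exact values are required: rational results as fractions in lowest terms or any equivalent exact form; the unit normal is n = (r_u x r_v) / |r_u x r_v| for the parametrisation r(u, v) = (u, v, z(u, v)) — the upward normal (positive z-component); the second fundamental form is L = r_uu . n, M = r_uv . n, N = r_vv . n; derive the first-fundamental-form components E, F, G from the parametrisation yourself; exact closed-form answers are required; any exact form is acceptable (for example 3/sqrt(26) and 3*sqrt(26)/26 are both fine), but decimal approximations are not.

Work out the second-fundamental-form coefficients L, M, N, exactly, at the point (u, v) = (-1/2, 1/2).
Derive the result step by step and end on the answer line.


z_u = 4, z_v = -3/2, z_uu = 0, z_uv = 3, z_vv = 0
E = 17, F = -6, G = 13/4; answer radicand W^2 = 77/4
unnormalised second-form numerators: l = 0, m = 3, n = 0; L = l/sqrt(77/4), and similarly M = m/sqrt(W^2), N = n/sqrt(W^2)

Answer: L = 0, M = 6*sqrt(77)/77, N = 0


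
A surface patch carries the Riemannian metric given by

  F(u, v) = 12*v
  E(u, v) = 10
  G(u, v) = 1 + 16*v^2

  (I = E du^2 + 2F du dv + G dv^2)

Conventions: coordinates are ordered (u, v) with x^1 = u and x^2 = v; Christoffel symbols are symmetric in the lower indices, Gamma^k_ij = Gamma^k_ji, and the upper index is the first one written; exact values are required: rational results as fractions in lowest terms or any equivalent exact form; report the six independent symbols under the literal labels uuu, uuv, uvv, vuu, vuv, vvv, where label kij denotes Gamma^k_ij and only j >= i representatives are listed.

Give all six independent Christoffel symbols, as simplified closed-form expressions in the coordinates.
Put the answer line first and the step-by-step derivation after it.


Answer: Gamma_uuu = 0, Gamma_uuv = 0, Gamma_uvv = 6/(8*v^2 + 5), Gamma_vuu = 0, Gamma_vuv = 0, Gamma_vvv = 8*v/(8*v^2 + 5)

E = 10; F = 12*v; G = 1 + 16*v^2
Gamma^k_ij = (1/2) g^{kl} (d_i g_jl + d_j g_il - d_l g_ij), with g^inv = (1/(EG-F^2)) [[G, -F], [-F, E]]
first partials: E_u = 0, E_v = 0, F_u = 0, F_v = 12, G_u = 0, G_v = 32*v
D = EG - F^2 = 10 + 16*v^2
expanded: Gamma^u_uu = (G E_u - 2F F_u + F E_v)/(2D), Gamma^u_uv = (G E_v - F G_u)/(2D), Gamma^u_vv = (2G F_v - G G_u - F G_v)/(2D), Gamma^v_uu = (2E F_u - E E_v - F E_u)/(2D), Gamma^v_uv = (E G_u - F E_v)/(2D), Gamma^v_vv = (E G_v - 2F F_v + F G_u)/(2D); substitute and cancel common factors


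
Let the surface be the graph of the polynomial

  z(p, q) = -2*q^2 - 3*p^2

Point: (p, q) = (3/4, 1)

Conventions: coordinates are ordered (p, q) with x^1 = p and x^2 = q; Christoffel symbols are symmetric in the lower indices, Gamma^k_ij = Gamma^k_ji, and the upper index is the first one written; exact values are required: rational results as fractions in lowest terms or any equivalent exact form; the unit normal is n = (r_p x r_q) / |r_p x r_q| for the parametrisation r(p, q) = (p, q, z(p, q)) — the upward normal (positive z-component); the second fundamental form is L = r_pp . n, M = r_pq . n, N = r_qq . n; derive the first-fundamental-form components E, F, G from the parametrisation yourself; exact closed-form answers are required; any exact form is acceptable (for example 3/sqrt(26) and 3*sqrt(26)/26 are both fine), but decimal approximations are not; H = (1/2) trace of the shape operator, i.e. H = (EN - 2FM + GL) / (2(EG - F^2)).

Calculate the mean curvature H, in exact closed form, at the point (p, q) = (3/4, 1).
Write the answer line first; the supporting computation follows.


Answer: H = -748*sqrt(149)/22201

z_p = -9/2, z_q = -4, z_pp = -6, z_pq = 0, z_qq = -4
E = 85/4, F = 18, G = 17; answer radicand W^2 = 149/4
unnormalised second-form numerators: l = -6, m = 0, n = -4; L = l/sqrt(149/4), and similarly M = m/sqrt(W^2), N = n/sqrt(W^2)
H = (E*n - 2*F*m + G*l) / (2*(EG - F^2)*sqrt(W^2)); E*n - 2*F*m + G*l = -187, EG - F^2 = 149/4, so H = (-374/149)/sqrt(149/4)


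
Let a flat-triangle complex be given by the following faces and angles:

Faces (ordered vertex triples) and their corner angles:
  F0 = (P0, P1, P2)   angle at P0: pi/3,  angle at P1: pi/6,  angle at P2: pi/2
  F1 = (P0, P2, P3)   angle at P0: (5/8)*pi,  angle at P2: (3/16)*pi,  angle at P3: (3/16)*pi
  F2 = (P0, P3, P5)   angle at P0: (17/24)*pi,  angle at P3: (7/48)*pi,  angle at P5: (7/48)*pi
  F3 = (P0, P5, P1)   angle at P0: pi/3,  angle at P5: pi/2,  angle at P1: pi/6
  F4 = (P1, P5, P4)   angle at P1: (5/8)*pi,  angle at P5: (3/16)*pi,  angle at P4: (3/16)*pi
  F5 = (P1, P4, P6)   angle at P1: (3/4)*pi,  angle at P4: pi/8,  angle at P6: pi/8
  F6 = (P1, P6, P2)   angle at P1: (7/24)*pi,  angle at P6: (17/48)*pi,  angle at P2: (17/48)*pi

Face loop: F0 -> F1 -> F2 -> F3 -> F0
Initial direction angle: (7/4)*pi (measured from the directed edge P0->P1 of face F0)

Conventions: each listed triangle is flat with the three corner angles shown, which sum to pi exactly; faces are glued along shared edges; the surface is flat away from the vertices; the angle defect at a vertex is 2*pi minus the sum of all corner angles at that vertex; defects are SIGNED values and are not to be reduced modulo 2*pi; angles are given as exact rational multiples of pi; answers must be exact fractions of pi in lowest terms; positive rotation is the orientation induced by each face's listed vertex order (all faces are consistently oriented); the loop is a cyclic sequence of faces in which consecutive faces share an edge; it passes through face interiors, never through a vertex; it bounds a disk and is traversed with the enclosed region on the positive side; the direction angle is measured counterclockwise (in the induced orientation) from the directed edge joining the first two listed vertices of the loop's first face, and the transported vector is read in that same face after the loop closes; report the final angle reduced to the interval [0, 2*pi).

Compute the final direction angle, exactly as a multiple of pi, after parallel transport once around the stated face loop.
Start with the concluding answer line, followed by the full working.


Answer: final direction angle = (7/4)*pi

enclosed vertex P0: corner angles sum to 2*pi, defect = 2*pi - 2*pi = 0
holonomy = initial angle + sum of enclosed defects (mod 2*pi), positive in the induced orientation
final angle = (7/4)*pi + 0 = (7/4)*pi (mod 2*pi)


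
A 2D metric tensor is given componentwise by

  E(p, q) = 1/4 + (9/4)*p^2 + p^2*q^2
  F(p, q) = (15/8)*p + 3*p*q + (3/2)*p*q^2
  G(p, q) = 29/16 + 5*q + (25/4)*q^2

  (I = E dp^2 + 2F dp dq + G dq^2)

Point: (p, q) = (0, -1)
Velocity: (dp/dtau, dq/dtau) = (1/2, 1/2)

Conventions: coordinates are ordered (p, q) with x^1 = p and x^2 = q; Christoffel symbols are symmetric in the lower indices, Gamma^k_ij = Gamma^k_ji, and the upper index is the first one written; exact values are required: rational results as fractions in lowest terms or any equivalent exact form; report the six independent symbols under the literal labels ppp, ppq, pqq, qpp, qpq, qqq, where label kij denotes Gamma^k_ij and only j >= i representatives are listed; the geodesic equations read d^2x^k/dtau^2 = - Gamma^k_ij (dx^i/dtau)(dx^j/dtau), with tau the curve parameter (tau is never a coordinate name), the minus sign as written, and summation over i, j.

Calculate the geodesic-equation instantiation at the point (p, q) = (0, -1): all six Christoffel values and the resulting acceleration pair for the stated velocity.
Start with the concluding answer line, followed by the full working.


Answer: Gamma_ppp = 0, Gamma_ppq = 0, Gamma_pqq = 0, Gamma_qpp = 6/49, Gamma_qpq = 0, Gamma_qqq = -60/49; accelerations (d^2p/dtau^2, d^2q/dtau^2) = (0, 27/98)

E = 1/4, F = 0, G = 49/16 at the point
E_p = 0, E_q = 0, F_p = 3/8, F_q = 0, G_p = 0, G_q = -15/2
EG - F^2 = 49/64;  g^inv = (64/49) * [[49/16, 0], [0, 1/4]]
first-kind symbols [ij,l] = (1/2)(d_i g_jl + d_j g_il - d_l g_ij): [pp,p] = E_p/2 = 0, [pp,q] = F_p - E_q/2 = 3/8, [pq,p] = E_q/2 = 0, [pq,q] = G_p/2 = 0, [qq,p] = F_q - G_p/2 = 0, [qq,q] = G_q/2 = -15/4
Gamma^p_ij = (G*[ij,p] - F*[ij,q])/(EG - F^2), Gamma^q_ij = (E*[ij,q] - F*[ij,p])/(EG - F^2)
Gamma_ppp = 0, Gamma_ppq = 0, Gamma_pqq = 0, Gamma_qpp = 6/49, Gamma_qpq = 0, Gamma_qqq = -60/49
d^2p/dtau^2 = -(Gamma_ppp*(1/2)^2 + 2*Gamma_ppq*(1/2)*(1/2) + Gamma_pqq*(1/2)^2) = 0
d^2q/dtau^2 = -(Gamma_qpp*(1/2)^2 + 2*Gamma_qpq*(1/2)*(1/2) + Gamma_qqq*(1/2)^2) = 27/98


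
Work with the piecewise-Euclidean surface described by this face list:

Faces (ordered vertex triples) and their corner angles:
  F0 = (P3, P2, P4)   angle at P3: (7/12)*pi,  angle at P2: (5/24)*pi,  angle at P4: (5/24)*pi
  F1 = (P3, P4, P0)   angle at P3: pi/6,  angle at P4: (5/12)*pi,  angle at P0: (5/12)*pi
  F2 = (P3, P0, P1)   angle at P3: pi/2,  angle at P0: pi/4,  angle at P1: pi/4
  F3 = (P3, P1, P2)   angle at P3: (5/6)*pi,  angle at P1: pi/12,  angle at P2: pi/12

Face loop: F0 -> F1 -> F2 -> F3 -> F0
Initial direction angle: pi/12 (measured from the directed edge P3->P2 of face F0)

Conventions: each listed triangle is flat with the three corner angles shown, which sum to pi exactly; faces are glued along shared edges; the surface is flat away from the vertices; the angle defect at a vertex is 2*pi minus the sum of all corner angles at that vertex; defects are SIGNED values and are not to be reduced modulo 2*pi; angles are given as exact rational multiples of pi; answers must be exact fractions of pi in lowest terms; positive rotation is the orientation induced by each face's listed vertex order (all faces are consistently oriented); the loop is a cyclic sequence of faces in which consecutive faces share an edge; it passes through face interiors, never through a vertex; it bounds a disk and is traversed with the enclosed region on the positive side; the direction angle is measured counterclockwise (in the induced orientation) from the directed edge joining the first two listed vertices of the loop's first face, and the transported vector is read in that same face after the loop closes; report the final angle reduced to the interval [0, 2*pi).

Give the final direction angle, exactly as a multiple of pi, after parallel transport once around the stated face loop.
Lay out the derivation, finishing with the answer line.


enclosed vertex P3: corner angles sum to (25/12)*pi, defect = 2*pi - (25/12)*pi = -pi/12
the rotation equals the total enclosed defect, so the final angle is initial + defects (mod 2*pi)
final angle = pi/12 - pi/12 = 0 (mod 2*pi)

Answer: final direction angle = 0


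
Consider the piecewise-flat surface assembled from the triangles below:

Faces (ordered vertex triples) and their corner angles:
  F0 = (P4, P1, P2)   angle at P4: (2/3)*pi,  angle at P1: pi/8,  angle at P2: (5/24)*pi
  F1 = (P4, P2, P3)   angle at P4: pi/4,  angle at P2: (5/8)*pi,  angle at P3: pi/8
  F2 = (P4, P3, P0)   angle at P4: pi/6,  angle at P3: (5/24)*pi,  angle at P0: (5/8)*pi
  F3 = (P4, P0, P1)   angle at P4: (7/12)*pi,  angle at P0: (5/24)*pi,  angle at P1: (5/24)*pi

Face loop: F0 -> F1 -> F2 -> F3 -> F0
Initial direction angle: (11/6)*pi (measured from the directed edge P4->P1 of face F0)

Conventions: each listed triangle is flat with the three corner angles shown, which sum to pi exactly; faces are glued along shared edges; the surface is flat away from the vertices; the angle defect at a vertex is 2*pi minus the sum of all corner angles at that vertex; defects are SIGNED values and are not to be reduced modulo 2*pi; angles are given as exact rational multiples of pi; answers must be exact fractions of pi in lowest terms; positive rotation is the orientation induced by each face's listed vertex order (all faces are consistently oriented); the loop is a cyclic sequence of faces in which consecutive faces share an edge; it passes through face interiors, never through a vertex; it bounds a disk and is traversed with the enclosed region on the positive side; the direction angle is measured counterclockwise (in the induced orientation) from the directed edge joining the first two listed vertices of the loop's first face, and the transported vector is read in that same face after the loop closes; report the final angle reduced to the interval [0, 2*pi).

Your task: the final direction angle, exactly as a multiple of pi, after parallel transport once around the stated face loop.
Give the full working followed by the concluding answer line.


enclosed vertex P4: corner angles sum to (5/3)*pi, defect = 2*pi - (5/3)*pi = pi/3
transport around the loop rotates by the sum of enclosed defects; add to the initial angle mod 2*pi
final angle = (11/6)*pi + pi/3 = pi/6 (mod 2*pi)

Answer: final direction angle = pi/6


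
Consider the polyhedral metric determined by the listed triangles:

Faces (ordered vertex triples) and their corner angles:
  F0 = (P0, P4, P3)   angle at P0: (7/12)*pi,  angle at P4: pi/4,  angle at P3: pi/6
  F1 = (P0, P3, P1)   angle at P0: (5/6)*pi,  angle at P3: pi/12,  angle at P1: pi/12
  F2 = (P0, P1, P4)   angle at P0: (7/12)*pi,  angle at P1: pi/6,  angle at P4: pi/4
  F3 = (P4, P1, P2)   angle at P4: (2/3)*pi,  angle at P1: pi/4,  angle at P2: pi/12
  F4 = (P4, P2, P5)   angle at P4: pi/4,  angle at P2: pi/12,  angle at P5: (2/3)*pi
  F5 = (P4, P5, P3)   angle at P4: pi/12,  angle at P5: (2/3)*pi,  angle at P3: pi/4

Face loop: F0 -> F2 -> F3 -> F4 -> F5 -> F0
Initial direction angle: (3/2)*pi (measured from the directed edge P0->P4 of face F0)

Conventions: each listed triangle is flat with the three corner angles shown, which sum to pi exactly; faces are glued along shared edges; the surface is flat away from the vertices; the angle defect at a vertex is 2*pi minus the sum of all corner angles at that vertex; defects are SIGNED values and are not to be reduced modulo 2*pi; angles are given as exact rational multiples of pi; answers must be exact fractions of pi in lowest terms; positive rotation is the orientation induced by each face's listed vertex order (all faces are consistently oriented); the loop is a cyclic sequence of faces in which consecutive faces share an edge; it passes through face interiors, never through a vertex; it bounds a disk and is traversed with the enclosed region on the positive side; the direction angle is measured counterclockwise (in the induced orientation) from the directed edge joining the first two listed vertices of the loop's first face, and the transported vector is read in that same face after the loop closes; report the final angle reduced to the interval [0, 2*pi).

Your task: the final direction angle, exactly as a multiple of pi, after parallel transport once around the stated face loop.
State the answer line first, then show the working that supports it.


Answer: final direction angle = 0

enclosed vertex P4: corner angles sum to (3/2)*pi, defect = 2*pi - (3/2)*pi = pi/2
by Gauss-Bonnet the loop rotates the vector by the enclosed defect sum (positive orientation, mod 2*pi)
final angle = (3/2)*pi + pi/2 = 0 (mod 2*pi)


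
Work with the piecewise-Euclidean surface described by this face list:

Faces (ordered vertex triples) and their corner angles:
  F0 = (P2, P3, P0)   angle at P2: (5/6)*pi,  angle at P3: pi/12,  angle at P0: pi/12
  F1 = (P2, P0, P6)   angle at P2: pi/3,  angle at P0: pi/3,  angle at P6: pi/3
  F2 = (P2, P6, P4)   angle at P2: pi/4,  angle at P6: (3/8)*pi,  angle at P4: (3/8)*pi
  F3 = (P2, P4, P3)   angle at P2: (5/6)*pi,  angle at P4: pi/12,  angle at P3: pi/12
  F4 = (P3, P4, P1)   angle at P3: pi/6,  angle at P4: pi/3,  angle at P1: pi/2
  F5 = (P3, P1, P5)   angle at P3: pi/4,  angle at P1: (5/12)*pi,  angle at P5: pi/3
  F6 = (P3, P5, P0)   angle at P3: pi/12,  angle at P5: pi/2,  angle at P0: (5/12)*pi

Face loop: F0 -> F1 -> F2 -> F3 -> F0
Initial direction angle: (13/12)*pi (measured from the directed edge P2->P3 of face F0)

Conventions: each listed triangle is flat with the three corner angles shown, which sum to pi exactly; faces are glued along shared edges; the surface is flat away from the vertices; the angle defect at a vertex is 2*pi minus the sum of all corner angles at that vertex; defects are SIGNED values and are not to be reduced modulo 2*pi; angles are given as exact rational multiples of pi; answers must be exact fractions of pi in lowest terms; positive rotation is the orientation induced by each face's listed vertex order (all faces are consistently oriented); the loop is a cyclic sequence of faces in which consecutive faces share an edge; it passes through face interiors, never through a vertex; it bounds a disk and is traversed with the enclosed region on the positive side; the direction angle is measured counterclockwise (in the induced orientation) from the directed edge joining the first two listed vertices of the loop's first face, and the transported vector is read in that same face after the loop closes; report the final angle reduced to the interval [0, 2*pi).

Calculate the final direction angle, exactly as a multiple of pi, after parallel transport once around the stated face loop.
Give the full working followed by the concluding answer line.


enclosed vertex P2: corner angles sum to (9/4)*pi, defect = 2*pi - (9/4)*pi = -pi/4
summing the enclosed defects onto the initial angle, mod 2*pi in the induced orientation:
final angle = (13/12)*pi - pi/4 = (5/6)*pi (mod 2*pi)

Answer: final direction angle = (5/6)*pi


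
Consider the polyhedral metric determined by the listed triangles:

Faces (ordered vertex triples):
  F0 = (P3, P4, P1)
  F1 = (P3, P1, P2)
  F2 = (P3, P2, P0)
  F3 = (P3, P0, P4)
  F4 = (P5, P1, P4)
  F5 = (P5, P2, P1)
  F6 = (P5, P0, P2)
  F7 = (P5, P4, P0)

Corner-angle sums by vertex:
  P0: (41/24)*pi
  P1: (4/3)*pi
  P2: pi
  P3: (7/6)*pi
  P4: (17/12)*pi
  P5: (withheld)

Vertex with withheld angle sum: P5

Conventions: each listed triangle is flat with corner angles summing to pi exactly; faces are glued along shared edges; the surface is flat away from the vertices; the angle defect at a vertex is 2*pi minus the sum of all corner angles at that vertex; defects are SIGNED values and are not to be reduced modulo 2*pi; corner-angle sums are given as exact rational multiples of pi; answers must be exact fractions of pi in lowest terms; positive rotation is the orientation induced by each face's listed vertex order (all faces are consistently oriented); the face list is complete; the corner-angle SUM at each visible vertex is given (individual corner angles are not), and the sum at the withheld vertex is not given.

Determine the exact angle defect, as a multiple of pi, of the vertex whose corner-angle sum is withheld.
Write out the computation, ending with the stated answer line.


V = 6, E = 12, F = 8; chi = V - E + F = 2
Gauss-Bonnet: total defect = 2*pi*chi = 4*pi; visible defects sum to (27/8)*pi

Answer: defect(P5) = (5/8)*pi


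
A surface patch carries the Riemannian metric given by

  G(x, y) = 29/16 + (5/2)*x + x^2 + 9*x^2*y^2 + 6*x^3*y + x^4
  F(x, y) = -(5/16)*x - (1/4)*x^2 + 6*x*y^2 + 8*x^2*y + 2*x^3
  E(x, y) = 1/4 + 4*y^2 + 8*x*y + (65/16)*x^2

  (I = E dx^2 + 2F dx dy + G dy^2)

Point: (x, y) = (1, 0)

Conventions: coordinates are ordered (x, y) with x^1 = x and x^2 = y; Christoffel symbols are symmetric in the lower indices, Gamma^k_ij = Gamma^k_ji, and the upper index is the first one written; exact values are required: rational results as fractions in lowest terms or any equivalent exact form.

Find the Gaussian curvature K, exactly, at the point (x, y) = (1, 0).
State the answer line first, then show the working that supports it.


Answer: K = 24604/92575

E = 69/16, F = 23/16, G = 101/16, EG - F^2 = 805/32 at the point
E_x = 65/8, E_y = 8, F_x = 83/16, F_y = 8, G_x = 17/2, G_y = 6
E_yy = 8, F_xy = 16, G_xx = 14
Using the Brioschi determinant formula for K from the metric derivatives:
M1 = [[-E_yy/2 + F_xy - G_xx/2, E_x/2, F_x - E_y/2], [F_y - G_x/2, E, F], [G_y/2, F, G]] = [[5, 65/16, 19/16], [15/4, 69/16, 23/16], [3, 23/16, 101/16]]; det M1 = 2443/64
M2 = [[0, E_y/2, G_x/2], [E_y/2, E, F], [G_x/2, F, G]] = [[0, 4, 17/4], [4, 69/16, 23/16], [17/4, 23/16, 101/16]]; det M2 = -33285/256
det M1 - det M2 = 43057/256; K = 43057/256 / (805/32)^2 = 24604/92575


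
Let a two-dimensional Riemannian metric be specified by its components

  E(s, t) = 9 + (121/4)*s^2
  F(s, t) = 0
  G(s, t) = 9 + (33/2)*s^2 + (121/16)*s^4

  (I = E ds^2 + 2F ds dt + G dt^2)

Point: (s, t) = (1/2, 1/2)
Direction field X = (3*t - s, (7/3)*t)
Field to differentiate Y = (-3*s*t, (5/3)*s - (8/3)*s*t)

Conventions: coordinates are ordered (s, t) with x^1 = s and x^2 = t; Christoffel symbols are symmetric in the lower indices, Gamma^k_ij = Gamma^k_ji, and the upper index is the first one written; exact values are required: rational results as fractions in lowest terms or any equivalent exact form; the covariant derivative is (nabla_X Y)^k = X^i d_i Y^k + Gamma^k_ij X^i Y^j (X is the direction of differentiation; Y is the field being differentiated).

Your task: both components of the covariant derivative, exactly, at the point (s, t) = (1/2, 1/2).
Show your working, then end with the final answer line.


E = 265/16, F = 0, G = 3481/256 at the point
E_s = 121/4, E_t = 0, F_s = 0, F_t = 0, G_s = 649/32, G_t = 0
EG - F^2 = 922465/4096;  g^inv = (4096/922465) * [[3481/256, 0], [0, 265/16]]
first-kind symbols [ij,l] = (1/2)(d_i g_jl + d_j g_il - d_l g_ij): [ss,s] = E_s/2 = 121/8, [ss,t] = F_s - E_t/2 = 0, [st,s] = E_t/2 = 0, [st,t] = G_s/2 = 649/64, [tt,s] = F_t - G_s/2 = -649/64, [tt,t] = G_t/2 = 0
Gamma^s_ij = (G*[ij,s] - F*[ij,t])/(EG - F^2), Gamma^t_ij = (E*[ij,t] - F*[ij,s])/(EG - F^2)
Gamma_sss = 242/265, Gamma_sst = 0, Gamma_stt = -649/1060, Gamma_tss = 0, Gamma_tst = 44/59, Gamma_ttt = 0
X = (1, 7/6), Y = (-3/4, 1/6) at the point

Answer: (nabla_X Y)^s = -154699/38160, (nabla_X Y)^t = -1859/1062


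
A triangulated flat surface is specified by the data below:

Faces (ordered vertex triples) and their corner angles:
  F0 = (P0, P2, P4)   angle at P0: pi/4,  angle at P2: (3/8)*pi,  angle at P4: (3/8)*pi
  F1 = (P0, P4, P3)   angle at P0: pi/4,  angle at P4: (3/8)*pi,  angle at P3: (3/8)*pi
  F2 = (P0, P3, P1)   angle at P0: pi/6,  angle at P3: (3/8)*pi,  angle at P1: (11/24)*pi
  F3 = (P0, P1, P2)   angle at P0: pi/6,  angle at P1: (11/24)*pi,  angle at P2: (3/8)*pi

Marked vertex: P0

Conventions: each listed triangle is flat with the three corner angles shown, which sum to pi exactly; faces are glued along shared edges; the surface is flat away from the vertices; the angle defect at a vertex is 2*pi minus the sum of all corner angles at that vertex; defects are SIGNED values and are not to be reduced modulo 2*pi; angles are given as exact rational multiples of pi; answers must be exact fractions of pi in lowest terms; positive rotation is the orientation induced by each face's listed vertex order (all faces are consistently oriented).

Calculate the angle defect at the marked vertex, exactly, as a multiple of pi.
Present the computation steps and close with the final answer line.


Sum of corner angles at P0: (5/6)*pi
defect = 2*pi - (5/6)*pi

Answer: defect(P0) = (7/6)*pi


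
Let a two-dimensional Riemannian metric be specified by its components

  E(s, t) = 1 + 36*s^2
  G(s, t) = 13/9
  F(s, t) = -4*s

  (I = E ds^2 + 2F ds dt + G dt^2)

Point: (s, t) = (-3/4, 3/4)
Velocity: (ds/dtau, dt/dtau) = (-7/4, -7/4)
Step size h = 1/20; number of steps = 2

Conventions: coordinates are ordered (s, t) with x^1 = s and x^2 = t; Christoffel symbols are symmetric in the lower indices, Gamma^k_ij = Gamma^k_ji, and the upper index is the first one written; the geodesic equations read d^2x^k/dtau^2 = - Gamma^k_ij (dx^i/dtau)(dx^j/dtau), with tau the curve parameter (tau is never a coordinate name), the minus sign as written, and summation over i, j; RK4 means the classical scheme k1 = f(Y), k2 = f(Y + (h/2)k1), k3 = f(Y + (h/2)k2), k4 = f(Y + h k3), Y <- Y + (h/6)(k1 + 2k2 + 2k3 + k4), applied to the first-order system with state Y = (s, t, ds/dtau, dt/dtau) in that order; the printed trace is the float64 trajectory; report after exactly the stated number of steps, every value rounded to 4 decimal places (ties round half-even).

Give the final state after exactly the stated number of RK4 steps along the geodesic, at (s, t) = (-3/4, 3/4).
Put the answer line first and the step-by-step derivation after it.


Answer: s = -0.9092, t = 0.5772, ds/dtau = -1.4592, dt/dtau = -1.7107

f(Y) = (ds/dtau, dt/dtau, -Gamma^s_ij Y'^i Y'^j, -Gamma^t_ij Y'^i Y'^j) with the Gammas evaluated at the stage position; h = 0.050000; intermediate values shown to 6 dp
step 0: s = -0.7500, t = 0.7500, ds/dtau = -1.7500, dt/dtau = -1.7500
step 1:
  k1: at (s, t) = (-0.750000, 0.750000), (ds/dtau, dt/dtau) = (-1.750000, -1.750000); Gamma_sss = -1.244558, Gamma_sst = 0.000000, Gamma_stt = 0.000000, Gamma_tss = -0.184379, Gamma_tst = 0.000000, Gamma_ttt = 0.000000; k1 = (-1.750000, -1.750000, 3.811460, 0.564661)
  k2: at (s, t) = (-0.793750, 0.706250), (ds/dtau, dt/dtau) = (-1.654714, -1.735883); Gamma_sss = -1.184414, Gamma_sst = 0.000000, Gamma_stt = 0.000000, Gamma_tss = -0.165797, Gamma_tst = 0.000000, Gamma_ttt = 0.000000; k2 = (-1.654714, -1.735883, 3.243017, 0.453966)
  k3: at (s, t) = (-0.791368, 0.706603), (ds/dtau, dt/dtau) = (-1.668925, -1.738651); Gamma_sss = -1.187551, Gamma_sst = 0.000000, Gamma_stt = 0.000000, Gamma_tss = -0.166737, Gamma_tst = 0.000000, Gamma_ttt = 0.000000; k3 = (-1.668925, -1.738651, 3.307696, 0.464413)
  k4: at (s, t) = (-0.833446, 0.663067), (ds/dtau, dt/dtau) = (-1.584615, -1.726779); Gamma_sss = -1.134317, Gamma_sst = 0.000000, Gamma_stt = 0.000000, Gamma_tss = -0.151222, Gamma_tst = 0.000000, Gamma_ttt = 0.000000; k4 = (-1.584615, -1.726779, 2.848276, 0.379719)
  Y <- Y + (h/6)(k1 + 2k2 + 2k3 + k4): s = -0.8332, t = 0.6631, ds/dtau = -1.5853, dt/dtau = -1.7268
step 2:
  k1: at (s, t) = (-0.833182, 0.663118), (ds/dtau, dt/dtau) = (-1.585324, -1.726824); Gamma_sss = -1.134637, Gamma_sst = 0.000000, Gamma_stt = 0.000000, Gamma_tss = -0.151312, Gamma_tst = 0.000000, Gamma_ttt = 0.000000; k1 = (-1.585324, -1.726824, 2.851627, 0.380286)
  k2: at (s, t) = (-0.872816, 0.619947), (ds/dtau, dt/dtau) = (-1.514033, -1.717317); Gamma_sss = -1.088393, Gamma_sst = 0.000000, Gamma_stt = 0.000000, Gamma_tss = -0.138555, Gamma_tst = 0.000000, Gamma_ttt = 0.000000; k2 = (-1.514033, -1.717317, 2.494919, 0.317608)
  k3: at (s, t) = (-0.871033, 0.620185), (ds/dtau, dt/dtau) = (-1.522951, -1.718884); Gamma_sss = -1.090397, Gamma_sst = 0.000000, Gamma_stt = 0.000000, Gamma_tss = -0.139094, Gamma_tst = 0.000000, Gamma_ttt = 0.000000; k3 = (-1.522951, -1.718884, 2.529043, 0.322611)
  k4: at (s, t) = (-0.909330, 0.577174), (ds/dtau, dt/dtau) = (-1.458872, -1.710693); Gamma_sss = -1.048818, Gamma_sst = 0.000000, Gamma_stt = 0.000000, Gamma_tss = -0.128155, Gamma_tst = 0.000000, Gamma_ttt = 0.000000; k4 = (-1.458872, -1.710693, 2.232206, 0.272753)
  Y <- Y + (h/6)(k1 + 2k2 + 2k3 + k4): s = -0.9092, t = 0.5772, ds/dtau = -1.4592, dt/dtau = -1.7107


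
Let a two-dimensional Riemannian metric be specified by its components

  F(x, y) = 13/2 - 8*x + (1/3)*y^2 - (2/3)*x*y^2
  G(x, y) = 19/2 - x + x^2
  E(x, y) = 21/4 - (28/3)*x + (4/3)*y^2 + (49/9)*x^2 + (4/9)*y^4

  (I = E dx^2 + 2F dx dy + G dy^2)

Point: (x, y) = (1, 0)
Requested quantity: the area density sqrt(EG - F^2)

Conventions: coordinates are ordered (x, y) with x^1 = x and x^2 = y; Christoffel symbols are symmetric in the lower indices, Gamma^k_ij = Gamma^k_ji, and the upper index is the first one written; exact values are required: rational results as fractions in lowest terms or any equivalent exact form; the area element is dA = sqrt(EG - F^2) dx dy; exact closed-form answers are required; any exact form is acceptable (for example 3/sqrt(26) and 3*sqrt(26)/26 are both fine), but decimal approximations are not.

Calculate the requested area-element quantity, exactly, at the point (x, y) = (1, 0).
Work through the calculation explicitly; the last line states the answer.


E = 49/36, F = -3/2, G = 19/2; EG - F^2 = 769/72

Answer: sqrt(EG - F^2) = sqrt(1538)/12


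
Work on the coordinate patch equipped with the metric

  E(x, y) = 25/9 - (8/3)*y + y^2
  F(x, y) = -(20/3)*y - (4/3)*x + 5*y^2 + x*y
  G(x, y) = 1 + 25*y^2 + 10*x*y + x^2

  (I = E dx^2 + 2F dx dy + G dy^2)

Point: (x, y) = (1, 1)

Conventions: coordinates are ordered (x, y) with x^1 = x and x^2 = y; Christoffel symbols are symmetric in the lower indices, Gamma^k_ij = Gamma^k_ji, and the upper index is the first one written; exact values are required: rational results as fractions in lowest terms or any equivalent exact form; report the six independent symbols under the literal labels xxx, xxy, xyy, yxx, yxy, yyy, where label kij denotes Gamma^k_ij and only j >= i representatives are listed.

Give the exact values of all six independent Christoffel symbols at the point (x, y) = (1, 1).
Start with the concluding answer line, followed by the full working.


Answer: Gamma_xxx = 0, Gamma_xxy = -3/334, Gamma_xyy = -15/334, Gamma_yxx = 0, Gamma_yxy = 27/167, Gamma_yyy = 135/167

E = 10/9, F = -2, G = 37 at the point
E_x = 0, E_y = -2/3, F_x = -1/3, F_y = 13/3, G_x = 12, G_y = 60
EG - F^2 = 334/9;  g^inv = (9/334) * [[37, 2], [2, 10/9]]
first-kind symbols [ij,l] = (1/2)(d_i g_jl + d_j g_il - d_l g_ij): [xx,x] = E_x/2 = 0, [xx,y] = F_x - E_y/2 = 0, [xy,x] = E_y/2 = -1/3, [xy,y] = G_x/2 = 6, [yy,x] = F_y - G_x/2 = -5/3, [yy,y] = G_y/2 = 30
Gamma^x_ij = (G*[ij,x] - F*[ij,y])/(EG - F^2), Gamma^y_ij = (E*[ij,y] - F*[ij,x])/(EG - F^2)


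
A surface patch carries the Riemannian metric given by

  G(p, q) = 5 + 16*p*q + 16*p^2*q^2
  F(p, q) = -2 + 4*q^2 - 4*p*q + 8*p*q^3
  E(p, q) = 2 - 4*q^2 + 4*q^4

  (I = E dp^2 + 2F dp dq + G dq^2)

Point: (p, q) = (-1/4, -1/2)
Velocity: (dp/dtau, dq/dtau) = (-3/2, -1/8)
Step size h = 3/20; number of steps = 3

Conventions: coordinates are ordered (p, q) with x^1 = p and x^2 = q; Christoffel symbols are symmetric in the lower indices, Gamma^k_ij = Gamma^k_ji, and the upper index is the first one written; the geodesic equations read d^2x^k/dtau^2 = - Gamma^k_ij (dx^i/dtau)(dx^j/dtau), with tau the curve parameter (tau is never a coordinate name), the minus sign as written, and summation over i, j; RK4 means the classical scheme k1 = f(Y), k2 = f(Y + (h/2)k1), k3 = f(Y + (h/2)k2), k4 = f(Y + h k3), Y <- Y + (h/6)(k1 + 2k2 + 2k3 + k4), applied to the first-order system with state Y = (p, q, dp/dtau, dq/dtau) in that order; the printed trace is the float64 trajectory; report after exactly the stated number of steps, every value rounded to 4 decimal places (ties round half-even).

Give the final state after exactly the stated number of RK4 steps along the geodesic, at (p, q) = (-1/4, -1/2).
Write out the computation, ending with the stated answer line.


f(Y) = (dp/dtau, dq/dtau, -Gamma^p_ij Y'^i Y'^j, -Gamma^q_ij Y'^i Y'^j) with the Gammas evaluated at the stage position; h = 0.150000; intermediate values shown to 6 dp
step 0: p = -0.2500, q = -0.5000, dp/dtau = -1.5000, dq/dtau = -0.1250
step 1:
  k1: at (p, q) = (-0.250000, -0.500000), (dp/dtau, dq/dtau) = (-1.500000, -0.125000); Gamma_ppp = 0.000000, Gamma_ppq = 0.133333, Gamma_pqq = 0.066667, Gamma_qpp = 0.000000, Gamma_qpq = -0.666667, Gamma_qqq = -0.333333; k1 = (-1.500000, -0.125000, -0.051042, 0.255208)
  k2: at (p, q) = (-0.362500, -0.509375), (dp/dtau, dq/dtau) = (-1.503828, -0.105859); Gamma_ppp = 0.000000, Gamma_ppq = 0.112261, Gamma_pqq = 0.079891, Gamma_qpp = 0.000000, Gamma_qpq = -0.639065, Gamma_qqq = -0.454795; k2 = (-1.503828, -0.105859, -0.036638, 0.208567)
  k3: at (p, q) = (-0.362787, -0.507939), (dp/dtau, dq/dtau) = (-1.502748, -0.109357); Gamma_ppp = 0.000000, Gamma_ppq = 0.112694, Gamma_pqq = 0.080490, Gamma_qpp = 0.000000, Gamma_qpq = -0.637308, Gamma_qqq = -0.455187; k3 = (-1.502748, -0.109357, -0.038002, 0.214910)
  k4: at (p, q) = (-0.475412, -0.516404), (dp/dtau, dq/dtau) = (-1.505700, -0.092764); Gamma_ppp = 0.000000, Gamma_ppq = 0.095342, Gamma_pqq = 0.087774, Gamma_qpp = 0.000000, Gamma_qpq = -0.609256, Gamma_qqq = -0.560894; k4 = (-1.505700, -0.092764, -0.027389, 0.175021)
  Y <- Y + (h/6)(k1 + 2k2 + 2k3 + k4): p = -0.4755, q = -0.5162, dp/dtau = -1.5057, dq/dtau = -0.0931
step 2:
  k1: at (p, q) = (-0.475471, -0.516205), (dp/dtau, dq/dtau) = (-1.505693, -0.093070); Gamma_ppp = 0.000000, Gamma_ppq = 0.095400, Gamma_pqq = 0.087872, Gamma_qpp = 0.000000, Gamma_qpq = -0.609038, Gamma_qqq = -0.560979; k1 = (-1.505693, -0.093070, -0.027499, 0.175555)
  k2: at (p, q) = (-0.588398, -0.523185), (dp/dtau, dq/dtau) = (-1.507755, -0.079904); Gamma_ppp = 0.000000, Gamma_ppq = 0.081319, Gamma_pqq = 0.091455, Gamma_qpp = 0.000000, Gamma_qpq = -0.580638, Gamma_qqq = -0.653012; k2 = (-1.507755, -0.079904, -0.020178, 0.144074)
  k3: at (p, q) = (-0.588553, -0.522198), (dp/dtau, dq/dtau) = (-1.507206, -0.082265); Gamma_ppp = 0.000000, Gamma_ppq = 0.081613, Gamma_pqq = 0.091983, Gamma_qpp = 0.000000, Gamma_qpq = -0.579733, Gamma_qqq = -0.653399; k3 = (-1.507206, -0.082265, -0.020861, 0.148184)
  k4: at (p, q) = (-0.701552, -0.528545), (dp/dtau, dq/dtau) = (-1.508822, -0.070843); Gamma_ppp = 0.000000, Gamma_ppq = 0.070002, Gamma_pqq = 0.092915, Gamma_qpp = 0.000000, Gamma_qpq = -0.552553, Gamma_qqq = -0.733419; k4 = (-1.508822, -0.070843, -0.015431, 0.121805)
  Y <- Y + (h/6)(k1 + 2k2 + 2k3 + k4): p = -0.7016, q = -0.5284, dp/dtau = -1.5088, dq/dtau = -0.0710
step 3:
  k1: at (p, q) = (-0.701582, -0.528411), (dp/dtau, dq/dtau) = (-1.508818, -0.071023); Gamma_ppp = 0.000000, Gamma_ppq = 0.070039, Gamma_pqq = 0.092992, Gamma_qpp = 0.000000, Gamma_qpq = -0.552443, Gamma_qqq = -0.733490; k1 = (-1.508818, -0.071023, -0.015480, 0.122101)
  k2: at (p, q) = (-0.814744, -0.533738), (dp/dtau, dq/dtau) = (-1.509979, -0.061866); Gamma_ppp = 0.000000, Gamma_ppq = 0.060557, Gamma_pqq = 0.092439, Gamma_qpp = 0.000000, Gamma_qpq = -0.526322, Gamma_qqq = -0.803423; k2 = (-1.509979, -0.061866, -0.011668, 0.101409)
  k3: at (p, q) = (-0.814831, -0.533051), (dp/dtau, dq/dtau) = (-1.509693, -0.063418); Gamma_ppp = 0.000000, Gamma_ppq = 0.060741, Gamma_pqq = 0.092850, Gamma_qpp = 0.000000, Gamma_qpq = -0.525844, Gamma_qqq = -0.803814; k3 = (-1.509693, -0.063418, -0.012004, 0.103923)
  k4: at (p, q) = (-0.928036, -0.537924), (dp/dtau, dq/dtau) = (-1.510619, -0.055435); Gamma_ppp = 0.000000, Gamma_ppq = 0.052848, Gamma_pqq = 0.091174, Gamma_qpp = 0.000000, Gamma_qpq = -0.501391, Gamma_qqq = -0.865009; k4 = (-1.510619, -0.055435, -0.009131, 0.086632)
  Y <- Y + (h/6)(k1 + 2k2 + 2k3 + k4): p = -0.9281, q = -0.5378, dp/dtau = -1.5106, dq/dtau = -0.0555

Answer: p = -0.9281, q = -0.5378, dp/dtau = -1.5106, dq/dtau = -0.0555


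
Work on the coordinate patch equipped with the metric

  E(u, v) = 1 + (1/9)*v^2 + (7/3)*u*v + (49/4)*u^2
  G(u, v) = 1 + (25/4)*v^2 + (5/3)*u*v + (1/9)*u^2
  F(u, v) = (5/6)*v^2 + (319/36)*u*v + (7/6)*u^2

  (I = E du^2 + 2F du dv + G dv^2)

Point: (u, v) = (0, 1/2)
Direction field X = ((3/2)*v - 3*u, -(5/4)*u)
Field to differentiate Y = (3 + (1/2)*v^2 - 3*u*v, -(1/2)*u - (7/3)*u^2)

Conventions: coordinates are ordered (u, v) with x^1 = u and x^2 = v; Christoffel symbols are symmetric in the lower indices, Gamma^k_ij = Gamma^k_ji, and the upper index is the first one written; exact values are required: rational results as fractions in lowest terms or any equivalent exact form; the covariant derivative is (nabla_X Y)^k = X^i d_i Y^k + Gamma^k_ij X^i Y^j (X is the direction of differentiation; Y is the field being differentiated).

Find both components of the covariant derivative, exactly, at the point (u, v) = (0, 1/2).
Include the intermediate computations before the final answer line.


E = 37/36, F = 5/24, G = 41/16 at the point
E_u = 7/6, E_v = 1/9, F_u = 319/72, F_v = 5/6, G_u = 5/6, G_v = 25/4
EG - F^2 = 373/144;  g^inv = (144/373) * [[41/16, -5/24], [-5/24, 37/36]]
first-kind symbols [ij,l] = (1/2)(d_i g_jl + d_j g_il - d_l g_ij): [uu,u] = E_u/2 = 7/12, [uu,v] = F_u - E_v/2 = 35/8, [uv,u] = E_v/2 = 1/18, [uv,v] = G_u/2 = 5/12, [vv,u] = F_v - G_u/2 = 5/12, [vv,v] = G_v/2 = 25/8
Gamma^u_ij = (G*[ij,u] - F*[ij,v])/(EG - F^2), Gamma^v_ij = (E*[ij,v] - F*[ij,u])/(EG - F^2)
Gamma_uuu = 84/373, Gamma_uuv = 8/373, Gamma_uvv = 60/373, Gamma_vuu = 630/373, Gamma_vuv = 60/373, Gamma_vvv = 450/373
X = (3/4, 0), Y = (25/8, 0) at the point

Answer: (nabla_X Y)^u = -891/1492, (nabla_X Y)^v = 21387/5968
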